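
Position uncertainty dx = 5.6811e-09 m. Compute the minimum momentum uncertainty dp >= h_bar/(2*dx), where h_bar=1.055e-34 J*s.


dp = h_bar / (2 * dx)
= 1.055e-34 / (2 * 5.6811e-09)
= 1.055e-34 / 1.1362e-08
= 9.2852e-27 kg*m/s

9.2852e-27


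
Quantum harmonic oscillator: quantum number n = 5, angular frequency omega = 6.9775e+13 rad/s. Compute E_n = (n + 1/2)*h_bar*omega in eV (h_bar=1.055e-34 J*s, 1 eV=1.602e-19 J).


E = (n + 1/2) * h_bar * omega
= (5 + 0.5) * 1.055e-34 * 6.9775e+13
= 5.5 * 7.3613e-21
= 4.0487e-20 J
= 0.2527 eV

0.2527


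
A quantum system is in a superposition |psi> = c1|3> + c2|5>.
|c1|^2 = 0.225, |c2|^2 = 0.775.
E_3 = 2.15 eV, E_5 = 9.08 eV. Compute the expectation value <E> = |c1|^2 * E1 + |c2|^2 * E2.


<E> = |c1|^2 * E1 + |c2|^2 * E2
= 0.225 * 2.15 + 0.775 * 9.08
= 0.4838 + 7.037
= 7.5207 eV

7.5207


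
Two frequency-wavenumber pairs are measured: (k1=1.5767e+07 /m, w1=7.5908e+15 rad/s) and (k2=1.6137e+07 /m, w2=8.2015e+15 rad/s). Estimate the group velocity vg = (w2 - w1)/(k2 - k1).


vg = (w2 - w1) / (k2 - k1)
= (8.2015e+15 - 7.5908e+15) / (1.6137e+07 - 1.5767e+07)
= 6.1070e+14 / 3.7000e+05
= 1.6505e+09 m/s

1.6505e+09


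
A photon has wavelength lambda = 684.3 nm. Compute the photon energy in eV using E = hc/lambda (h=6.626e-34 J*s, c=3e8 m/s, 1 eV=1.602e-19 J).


E = hc / lambda
= (6.626e-34)(3e8) / (684.3e-9)
= 1.9878e-25 / 6.8430e-07
= 2.9049e-19 J
Converting to eV: 2.9049e-19 / 1.602e-19
= 1.8133 eV

1.8133


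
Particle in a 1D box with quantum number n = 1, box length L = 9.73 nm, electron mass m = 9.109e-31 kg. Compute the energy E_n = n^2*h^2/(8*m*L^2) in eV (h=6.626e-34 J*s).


E = n^2 * h^2 / (8 * m * L^2)
= 1^2 * (6.626e-34)^2 / (8 * 9.109e-31 * (9.73e-9)^2)
= 1 * 4.3904e-67 / (8 * 9.109e-31 * 9.4673e-17)
= 6.3638e-22 J
= 0.004 eV

0.004


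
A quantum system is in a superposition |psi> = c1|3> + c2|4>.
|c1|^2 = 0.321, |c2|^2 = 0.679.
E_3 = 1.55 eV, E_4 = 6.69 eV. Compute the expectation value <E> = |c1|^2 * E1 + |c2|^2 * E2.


<E> = |c1|^2 * E1 + |c2|^2 * E2
= 0.321 * 1.55 + 0.679 * 6.69
= 0.4976 + 4.5425
= 5.0401 eV

5.0401


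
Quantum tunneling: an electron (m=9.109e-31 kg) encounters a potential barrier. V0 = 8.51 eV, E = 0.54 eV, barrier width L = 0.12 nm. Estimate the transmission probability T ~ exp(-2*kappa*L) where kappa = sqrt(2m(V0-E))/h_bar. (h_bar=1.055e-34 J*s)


V0 - E = 7.97 eV = 1.2768e-18 J
kappa = sqrt(2 * m * (V0-E)) / h_bar
= sqrt(2 * 9.109e-31 * 1.2768e-18) / 1.055e-34
= 1.4456e+10 /m
2*kappa*L = 2 * 1.4456e+10 * 0.12e-9
= 3.4695
T = exp(-3.4695) = 3.113193e-02

3.113193e-02


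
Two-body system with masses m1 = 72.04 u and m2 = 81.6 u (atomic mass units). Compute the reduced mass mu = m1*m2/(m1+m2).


mu = m1 * m2 / (m1 + m2)
= 72.04 * 81.6 / (72.04 + 81.6)
= 5878.464 / 153.64
= 38.2613 u

38.2613


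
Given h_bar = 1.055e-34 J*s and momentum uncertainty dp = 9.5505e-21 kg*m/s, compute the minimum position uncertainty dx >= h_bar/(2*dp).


dx = h_bar / (2 * dp)
= 1.055e-34 / (2 * 9.5505e-21)
= 1.055e-34 / 1.9101e-20
= 5.5233e-15 m

5.5233e-15


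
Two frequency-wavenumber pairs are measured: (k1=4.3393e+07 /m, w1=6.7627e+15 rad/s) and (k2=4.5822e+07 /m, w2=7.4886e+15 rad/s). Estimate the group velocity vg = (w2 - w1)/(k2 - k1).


vg = (w2 - w1) / (k2 - k1)
= (7.4886e+15 - 6.7627e+15) / (4.5822e+07 - 4.3393e+07)
= 7.2590e+14 / 2.4290e+06
= 2.9885e+08 m/s

2.9885e+08


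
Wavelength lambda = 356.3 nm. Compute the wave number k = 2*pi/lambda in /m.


k = 2 * pi / lambda
= 6.2832 / (356.3e-9)
= 6.2832 / 3.5630e-07
= 1.7635e+07 /m

1.7635e+07


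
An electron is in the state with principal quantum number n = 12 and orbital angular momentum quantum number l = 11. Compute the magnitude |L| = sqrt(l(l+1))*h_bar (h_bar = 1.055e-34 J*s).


L = sqrt(l*(l+1)) * h_bar
= sqrt(11 * 12) * 1.055e-34
= sqrt(132) * 1.055e-34
= 11.4891 * 1.055e-34
= 1.2121e-33 J*s

1.2121e-33


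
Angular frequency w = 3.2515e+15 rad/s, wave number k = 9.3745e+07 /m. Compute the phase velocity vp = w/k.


vp = w / k
= 3.2515e+15 / 9.3745e+07
= 3.4685e+07 m/s

3.4685e+07


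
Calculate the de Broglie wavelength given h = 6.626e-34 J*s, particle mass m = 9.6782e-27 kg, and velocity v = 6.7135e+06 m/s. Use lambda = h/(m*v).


lambda = h / (m * v)
= 6.626e-34 / (9.6782e-27 * 6.7135e+06)
= 6.626e-34 / 6.4975e-20
= 1.0198e-14 m

1.0198e-14


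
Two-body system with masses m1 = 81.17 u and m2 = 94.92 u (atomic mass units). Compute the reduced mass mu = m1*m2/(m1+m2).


mu = m1 * m2 / (m1 + m2)
= 81.17 * 94.92 / (81.17 + 94.92)
= 7704.6564 / 176.09
= 43.7541 u

43.7541


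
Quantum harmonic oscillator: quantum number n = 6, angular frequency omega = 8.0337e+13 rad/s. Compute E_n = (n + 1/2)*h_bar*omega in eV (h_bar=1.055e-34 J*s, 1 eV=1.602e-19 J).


E = (n + 1/2) * h_bar * omega
= (6 + 0.5) * 1.055e-34 * 8.0337e+13
= 6.5 * 8.4756e-21
= 5.5091e-20 J
= 0.3439 eV

0.3439


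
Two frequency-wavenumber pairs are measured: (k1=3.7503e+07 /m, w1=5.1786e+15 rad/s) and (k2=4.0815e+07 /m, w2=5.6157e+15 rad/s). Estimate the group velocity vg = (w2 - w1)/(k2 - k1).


vg = (w2 - w1) / (k2 - k1)
= (5.6157e+15 - 5.1786e+15) / (4.0815e+07 - 3.7503e+07)
= 4.3710e+14 / 3.3120e+06
= 1.3197e+08 m/s

1.3197e+08


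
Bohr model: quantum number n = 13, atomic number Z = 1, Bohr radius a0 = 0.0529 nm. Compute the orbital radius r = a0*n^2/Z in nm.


r = a0 * n^2 / Z
= 0.0529 * 13^2 / 1
= 0.0529 * 169 / 1
= 8.9401 nm

8.9401


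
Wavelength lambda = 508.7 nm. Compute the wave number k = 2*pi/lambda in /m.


k = 2 * pi / lambda
= 6.2832 / (508.7e-9)
= 6.2832 / 5.0870e-07
= 1.2351e+07 /m

1.2351e+07


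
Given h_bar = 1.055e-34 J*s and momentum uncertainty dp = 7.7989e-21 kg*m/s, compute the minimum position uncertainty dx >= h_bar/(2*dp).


dx = h_bar / (2 * dp)
= 1.055e-34 / (2 * 7.7989e-21)
= 1.055e-34 / 1.5598e-20
= 6.7638e-15 m

6.7638e-15


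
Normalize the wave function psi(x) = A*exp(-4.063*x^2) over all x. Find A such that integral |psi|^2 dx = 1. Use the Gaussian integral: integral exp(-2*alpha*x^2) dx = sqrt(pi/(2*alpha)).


integral |psi|^2 dx = A^2 * sqrt(pi/(2*alpha)) = 1
A^2 = sqrt(2*alpha/pi)
= sqrt(2 * 4.063 / pi)
= 1.608287
A = sqrt(1.608287)
= 1.2682

1.2682


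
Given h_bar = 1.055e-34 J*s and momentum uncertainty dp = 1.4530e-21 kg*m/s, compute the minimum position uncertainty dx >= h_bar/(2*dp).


dx = h_bar / (2 * dp)
= 1.055e-34 / (2 * 1.4530e-21)
= 1.055e-34 / 2.9060e-21
= 3.6304e-14 m

3.6304e-14


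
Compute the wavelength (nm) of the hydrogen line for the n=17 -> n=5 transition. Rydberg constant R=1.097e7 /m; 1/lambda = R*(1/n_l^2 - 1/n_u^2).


1/lambda = R * (1/n_l^2 - 1/n_u^2)
= 1.097e7 * (1/5^2 - 1/17^2)
= 1.097e7 * (0.04 - 0.00346)
= 1.097e7 * 0.03654
= 4.0084e+05 /m
lambda = 1 / 4.0084e+05 = 2494.7515 nm

2494.7515


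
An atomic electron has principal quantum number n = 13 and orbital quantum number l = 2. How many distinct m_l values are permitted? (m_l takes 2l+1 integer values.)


m_l ranges from -l to +l in integer steps
So m_l goes from -2 to +2
Count = 2l + 1 = 2*2 + 1
= 5

5


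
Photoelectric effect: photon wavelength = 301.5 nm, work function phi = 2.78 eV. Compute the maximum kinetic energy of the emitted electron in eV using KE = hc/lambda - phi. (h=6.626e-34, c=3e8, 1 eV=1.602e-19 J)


E_photon = hc / lambda
= (6.626e-34)(3e8) / (301.5e-9)
= 6.5930e-19 J
= 4.1155 eV
KE = E_photon - phi
= 4.1155 - 2.78
= 1.3355 eV

1.3355


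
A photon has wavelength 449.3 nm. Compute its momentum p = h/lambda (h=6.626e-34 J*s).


p = h / lambda
= 6.626e-34 / (449.3e-9)
= 6.626e-34 / 4.4930e-07
= 1.4747e-27 kg*m/s

1.4747e-27


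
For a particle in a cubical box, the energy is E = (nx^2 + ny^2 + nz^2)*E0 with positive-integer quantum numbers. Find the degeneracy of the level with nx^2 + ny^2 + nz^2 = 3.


Enumerate all (nx, ny, nz) with nx^2 + ny^2 + nz^2 = 3:
(1,1,1)
Total degeneracy = 1

1


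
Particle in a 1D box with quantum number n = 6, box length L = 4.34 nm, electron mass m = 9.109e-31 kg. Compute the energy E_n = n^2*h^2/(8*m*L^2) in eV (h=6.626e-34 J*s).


E = n^2 * h^2 / (8 * m * L^2)
= 6^2 * (6.626e-34)^2 / (8 * 9.109e-31 * (4.34e-9)^2)
= 36 * 4.3904e-67 / (8 * 9.109e-31 * 1.8836e-17)
= 1.1515e-19 J
= 0.7188 eV

0.7188


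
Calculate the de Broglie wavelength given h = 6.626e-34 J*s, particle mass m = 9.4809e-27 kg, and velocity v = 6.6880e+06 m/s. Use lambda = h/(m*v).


lambda = h / (m * v)
= 6.626e-34 / (9.4809e-27 * 6.6880e+06)
= 6.626e-34 / 6.3408e-20
= 1.0450e-14 m

1.0450e-14


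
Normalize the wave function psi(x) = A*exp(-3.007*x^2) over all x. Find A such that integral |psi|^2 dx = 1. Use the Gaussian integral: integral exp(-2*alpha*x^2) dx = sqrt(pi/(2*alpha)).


integral |psi|^2 dx = A^2 * sqrt(pi/(2*alpha)) = 1
A^2 = sqrt(2*alpha/pi)
= sqrt(2 * 3.007 / pi)
= 1.383588
A = sqrt(1.383588)
= 1.1763

1.1763


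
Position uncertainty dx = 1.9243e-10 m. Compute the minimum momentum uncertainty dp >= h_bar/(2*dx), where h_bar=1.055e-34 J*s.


dp = h_bar / (2 * dx)
= 1.055e-34 / (2 * 1.9243e-10)
= 1.055e-34 / 3.8486e-10
= 2.7413e-25 kg*m/s

2.7413e-25


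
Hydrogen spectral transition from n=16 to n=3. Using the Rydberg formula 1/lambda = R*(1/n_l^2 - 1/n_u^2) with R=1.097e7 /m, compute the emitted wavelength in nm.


1/lambda = R * (1/n_l^2 - 1/n_u^2)
= 1.097e7 * (1/3^2 - 1/16^2)
= 1.097e7 * (0.111111 - 0.003906)
= 1.097e7 * 0.107205
= 1.1760e+06 /m
lambda = 1 / 1.1760e+06 = 850.3131 nm

850.3131


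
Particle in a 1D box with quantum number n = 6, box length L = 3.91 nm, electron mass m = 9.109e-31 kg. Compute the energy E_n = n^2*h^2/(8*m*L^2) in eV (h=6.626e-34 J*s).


E = n^2 * h^2 / (8 * m * L^2)
= 6^2 * (6.626e-34)^2 / (8 * 9.109e-31 * (3.91e-9)^2)
= 36 * 4.3904e-67 / (8 * 9.109e-31 * 1.5288e-17)
= 1.4187e-19 J
= 0.8856 eV

0.8856


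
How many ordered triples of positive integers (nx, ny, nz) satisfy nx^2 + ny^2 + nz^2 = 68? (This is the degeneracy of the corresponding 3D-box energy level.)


Enumerate all (nx, ny, nz) with nx^2 + ny^2 + nz^2 = 68:
(4,4,6)
(4,6,4)
(6,4,4)
Total degeneracy = 3

3


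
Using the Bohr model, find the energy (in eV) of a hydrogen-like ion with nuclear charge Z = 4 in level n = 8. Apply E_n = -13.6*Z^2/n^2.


E_n = -13.6 * Z^2 / n^2
= -13.6 * 4^2 / 8^2
= -13.6 * 16 / 64
= -3.4 eV

-3.4


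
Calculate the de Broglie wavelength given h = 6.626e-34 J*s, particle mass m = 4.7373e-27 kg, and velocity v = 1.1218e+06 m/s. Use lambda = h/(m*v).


lambda = h / (m * v)
= 6.626e-34 / (4.7373e-27 * 1.1218e+06)
= 6.626e-34 / 5.3143e-21
= 1.2468e-13 m

1.2468e-13


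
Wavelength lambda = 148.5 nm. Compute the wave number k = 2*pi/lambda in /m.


k = 2 * pi / lambda
= 6.2832 / (148.5e-9)
= 6.2832 / 1.4850e-07
= 4.2311e+07 /m

4.2311e+07


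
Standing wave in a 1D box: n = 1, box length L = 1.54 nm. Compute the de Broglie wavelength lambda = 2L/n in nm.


lambda = 2L / n
= 2 * 1.54 / 1
= 3.08 / 1
= 3.08 nm

3.08


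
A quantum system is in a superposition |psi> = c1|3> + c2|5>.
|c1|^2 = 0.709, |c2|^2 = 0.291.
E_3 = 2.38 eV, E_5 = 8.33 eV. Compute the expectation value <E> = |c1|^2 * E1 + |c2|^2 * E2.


<E> = |c1|^2 * E1 + |c2|^2 * E2
= 0.709 * 2.38 + 0.291 * 8.33
= 1.6874 + 2.424
= 4.1114 eV

4.1114


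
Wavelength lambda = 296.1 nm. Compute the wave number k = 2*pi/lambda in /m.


k = 2 * pi / lambda
= 6.2832 / (296.1e-9)
= 6.2832 / 2.9610e-07
= 2.1220e+07 /m

2.1220e+07


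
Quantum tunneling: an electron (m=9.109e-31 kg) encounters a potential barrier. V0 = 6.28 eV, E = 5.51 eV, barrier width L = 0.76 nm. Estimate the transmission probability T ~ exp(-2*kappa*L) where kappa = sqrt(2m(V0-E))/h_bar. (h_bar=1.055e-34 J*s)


V0 - E = 0.77 eV = 1.2335e-19 J
kappa = sqrt(2 * m * (V0-E)) / h_bar
= sqrt(2 * 9.109e-31 * 1.2335e-19) / 1.055e-34
= 4.4934e+09 /m
2*kappa*L = 2 * 4.4934e+09 * 0.76e-9
= 6.83
T = exp(-6.83) = 1.080902e-03

1.080902e-03


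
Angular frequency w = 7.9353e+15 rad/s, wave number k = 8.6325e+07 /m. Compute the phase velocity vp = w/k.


vp = w / k
= 7.9353e+15 / 8.6325e+07
= 9.1924e+07 m/s

9.1924e+07


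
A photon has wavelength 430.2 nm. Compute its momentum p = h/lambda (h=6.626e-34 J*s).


p = h / lambda
= 6.626e-34 / (430.2e-9)
= 6.626e-34 / 4.3020e-07
= 1.5402e-27 kg*m/s

1.5402e-27


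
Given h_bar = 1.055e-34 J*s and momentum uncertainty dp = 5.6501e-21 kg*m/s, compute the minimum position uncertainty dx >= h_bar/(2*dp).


dx = h_bar / (2 * dp)
= 1.055e-34 / (2 * 5.6501e-21)
= 1.055e-34 / 1.1300e-20
= 9.3361e-15 m

9.3361e-15


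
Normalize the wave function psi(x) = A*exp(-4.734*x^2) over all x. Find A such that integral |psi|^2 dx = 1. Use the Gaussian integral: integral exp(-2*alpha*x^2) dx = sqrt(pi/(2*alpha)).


integral |psi|^2 dx = A^2 * sqrt(pi/(2*alpha)) = 1
A^2 = sqrt(2*alpha/pi)
= sqrt(2 * 4.734 / pi)
= 1.736018
A = sqrt(1.736018)
= 1.3176

1.3176


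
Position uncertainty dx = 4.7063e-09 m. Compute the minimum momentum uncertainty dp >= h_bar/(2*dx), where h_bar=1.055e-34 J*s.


dp = h_bar / (2 * dx)
= 1.055e-34 / (2 * 4.7063e-09)
= 1.055e-34 / 9.4126e-09
= 1.1208e-26 kg*m/s

1.1208e-26


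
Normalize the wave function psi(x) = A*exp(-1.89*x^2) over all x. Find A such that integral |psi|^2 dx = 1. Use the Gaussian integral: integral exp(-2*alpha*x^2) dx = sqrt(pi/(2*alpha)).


integral |psi|^2 dx = A^2 * sqrt(pi/(2*alpha)) = 1
A^2 = sqrt(2*alpha/pi)
= sqrt(2 * 1.89 / pi)
= 1.09691
A = sqrt(1.09691)
= 1.0473

1.0473


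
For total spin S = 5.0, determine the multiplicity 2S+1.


Spin multiplicity = 2S + 1
= 2 * 5.0 + 1
= 10.0 + 1
= 11

11


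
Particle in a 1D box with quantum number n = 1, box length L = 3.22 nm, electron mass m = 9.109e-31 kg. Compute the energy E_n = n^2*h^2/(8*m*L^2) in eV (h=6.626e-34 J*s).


E = n^2 * h^2 / (8 * m * L^2)
= 1^2 * (6.626e-34)^2 / (8 * 9.109e-31 * (3.22e-9)^2)
= 1 * 4.3904e-67 / (8 * 9.109e-31 * 1.0368e-17)
= 5.8107e-21 J
= 0.0363 eV

0.0363


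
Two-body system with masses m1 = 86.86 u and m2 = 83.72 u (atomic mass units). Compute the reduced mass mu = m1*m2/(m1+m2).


mu = m1 * m2 / (m1 + m2)
= 86.86 * 83.72 / (86.86 + 83.72)
= 7271.9192 / 170.58
= 42.6305 u

42.6305


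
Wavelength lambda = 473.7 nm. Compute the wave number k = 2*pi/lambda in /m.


k = 2 * pi / lambda
= 6.2832 / (473.7e-9)
= 6.2832 / 4.7370e-07
= 1.3264e+07 /m

1.3264e+07


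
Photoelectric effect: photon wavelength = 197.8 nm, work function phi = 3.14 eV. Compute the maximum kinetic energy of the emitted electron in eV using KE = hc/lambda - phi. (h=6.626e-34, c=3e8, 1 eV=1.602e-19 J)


E_photon = hc / lambda
= (6.626e-34)(3e8) / (197.8e-9)
= 1.0050e-18 J
= 6.2731 eV
KE = E_photon - phi
= 6.2731 - 3.14
= 3.1331 eV

3.1331


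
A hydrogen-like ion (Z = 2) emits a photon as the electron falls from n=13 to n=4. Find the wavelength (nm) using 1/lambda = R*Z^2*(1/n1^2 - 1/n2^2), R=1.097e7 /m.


1/lambda = R * Z^2 * (1/n1^2 - 1/n2^2)
= 1.097e7 * 2^2 * (1/4^2 - 1/13^2)
= 1.097e7 * 4 * (0.0625 - 0.005917)
= 2.4829e+06 /m
lambda = 1 / 2.4829e+06
= 402.7621 nm

402.7621


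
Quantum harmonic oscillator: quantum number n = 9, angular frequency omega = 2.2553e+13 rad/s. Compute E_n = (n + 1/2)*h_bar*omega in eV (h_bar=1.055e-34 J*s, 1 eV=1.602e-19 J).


E = (n + 1/2) * h_bar * omega
= (9 + 0.5) * 1.055e-34 * 2.2553e+13
= 9.5 * 2.3793e-21
= 2.2604e-20 J
= 0.1411 eV

0.1411


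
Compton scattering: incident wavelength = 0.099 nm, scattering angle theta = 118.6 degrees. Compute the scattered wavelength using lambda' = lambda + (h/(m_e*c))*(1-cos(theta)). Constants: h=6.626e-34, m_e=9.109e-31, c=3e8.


Compton wavelength: h/(m_e*c) = 2.4247e-12 m
d_lambda = 2.4247e-12 * (1 - cos(118.6 deg))
= 2.4247e-12 * 1.478692
= 3.5854e-12 m = 0.003585 nm
lambda' = 0.099 + 0.003585
= 0.102585 nm

0.102585


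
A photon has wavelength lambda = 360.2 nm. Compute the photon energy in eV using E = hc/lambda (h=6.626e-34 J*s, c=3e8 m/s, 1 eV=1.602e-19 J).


E = hc / lambda
= (6.626e-34)(3e8) / (360.2e-9)
= 1.9878e-25 / 3.6020e-07
= 5.5186e-19 J
Converting to eV: 5.5186e-19 / 1.602e-19
= 3.4448 eV

3.4448


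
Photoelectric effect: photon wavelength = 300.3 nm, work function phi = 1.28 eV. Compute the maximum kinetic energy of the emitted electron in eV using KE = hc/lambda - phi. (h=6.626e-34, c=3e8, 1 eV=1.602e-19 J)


E_photon = hc / lambda
= (6.626e-34)(3e8) / (300.3e-9)
= 6.6194e-19 J
= 4.1319 eV
KE = E_photon - phi
= 4.1319 - 1.28
= 2.8519 eV

2.8519


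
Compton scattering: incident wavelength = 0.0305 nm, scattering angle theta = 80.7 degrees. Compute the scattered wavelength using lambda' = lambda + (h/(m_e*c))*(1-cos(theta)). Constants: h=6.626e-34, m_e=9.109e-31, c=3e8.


Compton wavelength: h/(m_e*c) = 2.4247e-12 m
d_lambda = 2.4247e-12 * (1 - cos(80.7 deg))
= 2.4247e-12 * 0.838396
= 2.0329e-12 m = 0.002033 nm
lambda' = 0.0305 + 0.002033
= 0.032533 nm

0.032533


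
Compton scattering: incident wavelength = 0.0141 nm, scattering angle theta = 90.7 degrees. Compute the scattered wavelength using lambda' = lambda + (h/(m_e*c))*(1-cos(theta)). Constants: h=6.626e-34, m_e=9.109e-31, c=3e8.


Compton wavelength: h/(m_e*c) = 2.4247e-12 m
d_lambda = 2.4247e-12 * (1 - cos(90.7 deg))
= 2.4247e-12 * 1.012217
= 2.4543e-12 m = 0.002454 nm
lambda' = 0.0141 + 0.002454
= 0.016554 nm

0.016554


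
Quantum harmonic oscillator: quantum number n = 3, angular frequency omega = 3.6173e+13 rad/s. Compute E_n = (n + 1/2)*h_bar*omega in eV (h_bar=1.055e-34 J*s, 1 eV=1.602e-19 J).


E = (n + 1/2) * h_bar * omega
= (3 + 0.5) * 1.055e-34 * 3.6173e+13
= 3.5 * 3.8163e-21
= 1.3357e-20 J
= 0.0834 eV

0.0834


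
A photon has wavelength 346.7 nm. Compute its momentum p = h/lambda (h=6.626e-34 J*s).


p = h / lambda
= 6.626e-34 / (346.7e-9)
= 6.626e-34 / 3.4670e-07
= 1.9112e-27 kg*m/s

1.9112e-27


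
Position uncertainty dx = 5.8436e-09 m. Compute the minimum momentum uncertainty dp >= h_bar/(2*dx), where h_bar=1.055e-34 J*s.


dp = h_bar / (2 * dx)
= 1.055e-34 / (2 * 5.8436e-09)
= 1.055e-34 / 1.1687e-08
= 9.0270e-27 kg*m/s

9.0270e-27


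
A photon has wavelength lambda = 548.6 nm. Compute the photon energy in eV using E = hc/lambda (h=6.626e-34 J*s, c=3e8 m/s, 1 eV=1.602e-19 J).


E = hc / lambda
= (6.626e-34)(3e8) / (548.6e-9)
= 1.9878e-25 / 5.4860e-07
= 3.6234e-19 J
Converting to eV: 3.6234e-19 / 1.602e-19
= 2.2618 eV

2.2618


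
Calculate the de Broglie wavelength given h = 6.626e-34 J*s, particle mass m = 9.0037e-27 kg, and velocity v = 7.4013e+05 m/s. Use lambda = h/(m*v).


lambda = h / (m * v)
= 6.626e-34 / (9.0037e-27 * 7.4013e+05)
= 6.626e-34 / 6.6639e-21
= 9.9431e-14 m

9.9431e-14


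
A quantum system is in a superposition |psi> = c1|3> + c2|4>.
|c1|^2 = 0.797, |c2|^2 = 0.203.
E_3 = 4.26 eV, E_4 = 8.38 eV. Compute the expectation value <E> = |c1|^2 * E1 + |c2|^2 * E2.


<E> = |c1|^2 * E1 + |c2|^2 * E2
= 0.797 * 4.26 + 0.203 * 8.38
= 3.3952 + 1.7011
= 5.0964 eV

5.0964


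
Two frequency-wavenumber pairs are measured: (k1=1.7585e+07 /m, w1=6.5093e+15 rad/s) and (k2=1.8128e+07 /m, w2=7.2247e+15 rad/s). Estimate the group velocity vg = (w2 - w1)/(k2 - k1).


vg = (w2 - w1) / (k2 - k1)
= (7.2247e+15 - 6.5093e+15) / (1.8128e+07 - 1.7585e+07)
= 7.1540e+14 / 5.4300e+05
= 1.3175e+09 m/s

1.3175e+09


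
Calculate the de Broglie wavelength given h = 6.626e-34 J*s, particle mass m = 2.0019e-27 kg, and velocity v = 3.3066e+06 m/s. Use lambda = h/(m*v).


lambda = h / (m * v)
= 6.626e-34 / (2.0019e-27 * 3.3066e+06)
= 6.626e-34 / 6.6195e-21
= 1.0010e-13 m

1.0010e-13


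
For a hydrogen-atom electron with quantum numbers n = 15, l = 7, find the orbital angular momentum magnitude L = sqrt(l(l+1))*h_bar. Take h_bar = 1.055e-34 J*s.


L = sqrt(l*(l+1)) * h_bar
= sqrt(7 * 8) * 1.055e-34
= sqrt(56) * 1.055e-34
= 7.4833 * 1.055e-34
= 7.8949e-34 J*s

7.8949e-34


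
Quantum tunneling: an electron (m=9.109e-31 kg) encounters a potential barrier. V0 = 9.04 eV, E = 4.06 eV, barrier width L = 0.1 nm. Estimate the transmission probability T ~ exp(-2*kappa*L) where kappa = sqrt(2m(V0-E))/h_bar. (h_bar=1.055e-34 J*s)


V0 - E = 4.98 eV = 7.9780e-19 J
kappa = sqrt(2 * m * (V0-E)) / h_bar
= sqrt(2 * 9.109e-31 * 7.9780e-19) / 1.055e-34
= 1.1427e+10 /m
2*kappa*L = 2 * 1.1427e+10 * 0.1e-9
= 2.2855
T = exp(-2.2855) = 1.017272e-01

1.017272e-01


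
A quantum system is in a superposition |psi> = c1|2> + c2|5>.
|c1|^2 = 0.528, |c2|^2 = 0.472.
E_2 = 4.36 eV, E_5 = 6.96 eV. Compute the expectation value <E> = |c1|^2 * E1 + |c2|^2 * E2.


<E> = |c1|^2 * E1 + |c2|^2 * E2
= 0.528 * 4.36 + 0.472 * 6.96
= 2.3021 + 3.2851
= 5.5872 eV

5.5872


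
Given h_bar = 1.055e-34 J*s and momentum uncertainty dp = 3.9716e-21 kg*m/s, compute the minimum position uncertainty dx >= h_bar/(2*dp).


dx = h_bar / (2 * dp)
= 1.055e-34 / (2 * 3.9716e-21)
= 1.055e-34 / 7.9432e-21
= 1.3282e-14 m

1.3282e-14


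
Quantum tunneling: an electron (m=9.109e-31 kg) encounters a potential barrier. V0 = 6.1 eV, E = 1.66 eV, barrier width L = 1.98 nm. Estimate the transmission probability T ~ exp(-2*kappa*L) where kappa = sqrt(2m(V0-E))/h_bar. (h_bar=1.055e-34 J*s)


V0 - E = 4.44 eV = 7.1129e-19 J
kappa = sqrt(2 * m * (V0-E)) / h_bar
= sqrt(2 * 9.109e-31 * 7.1129e-19) / 1.055e-34
= 1.0790e+10 /m
2*kappa*L = 2 * 1.0790e+10 * 1.98e-9
= 42.7283
T = exp(-42.7283) = 2.775406e-19

2.775406e-19


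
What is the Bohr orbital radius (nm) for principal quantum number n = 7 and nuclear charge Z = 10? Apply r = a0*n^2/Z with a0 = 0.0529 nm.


r = a0 * n^2 / Z
= 0.0529 * 7^2 / 10
= 0.0529 * 49 / 10
= 0.2592 nm

0.2592


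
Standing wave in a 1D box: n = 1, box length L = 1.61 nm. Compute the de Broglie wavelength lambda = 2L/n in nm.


lambda = 2L / n
= 2 * 1.61 / 1
= 3.22 / 1
= 3.22 nm

3.22


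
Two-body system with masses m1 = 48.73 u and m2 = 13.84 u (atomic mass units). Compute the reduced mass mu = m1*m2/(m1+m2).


mu = m1 * m2 / (m1 + m2)
= 48.73 * 13.84 / (48.73 + 13.84)
= 674.4232 / 62.57
= 10.7787 u

10.7787


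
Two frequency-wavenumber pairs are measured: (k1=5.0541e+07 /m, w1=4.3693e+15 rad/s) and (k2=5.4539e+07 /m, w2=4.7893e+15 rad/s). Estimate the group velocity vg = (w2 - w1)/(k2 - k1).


vg = (w2 - w1) / (k2 - k1)
= (4.7893e+15 - 4.3693e+15) / (5.4539e+07 - 5.0541e+07)
= 4.2000e+14 / 3.9980e+06
= 1.0505e+08 m/s

1.0505e+08


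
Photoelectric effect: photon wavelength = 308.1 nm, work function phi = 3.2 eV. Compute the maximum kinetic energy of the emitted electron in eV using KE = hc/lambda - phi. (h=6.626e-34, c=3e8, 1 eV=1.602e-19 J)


E_photon = hc / lambda
= (6.626e-34)(3e8) / (308.1e-9)
= 6.4518e-19 J
= 4.0273 eV
KE = E_photon - phi
= 4.0273 - 3.2
= 0.8273 eV

0.8273


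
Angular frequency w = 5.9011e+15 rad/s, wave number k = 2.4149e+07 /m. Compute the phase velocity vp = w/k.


vp = w / k
= 5.9011e+15 / 2.4149e+07
= 2.4436e+08 m/s

2.4436e+08


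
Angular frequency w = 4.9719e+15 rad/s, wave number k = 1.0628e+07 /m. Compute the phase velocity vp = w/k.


vp = w / k
= 4.9719e+15 / 1.0628e+07
= 4.6781e+08 m/s

4.6781e+08


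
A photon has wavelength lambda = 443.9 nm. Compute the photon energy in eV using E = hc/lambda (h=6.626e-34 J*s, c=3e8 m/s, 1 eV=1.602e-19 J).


E = hc / lambda
= (6.626e-34)(3e8) / (443.9e-9)
= 1.9878e-25 / 4.4390e-07
= 4.4780e-19 J
Converting to eV: 4.4780e-19 / 1.602e-19
= 2.7953 eV

2.7953


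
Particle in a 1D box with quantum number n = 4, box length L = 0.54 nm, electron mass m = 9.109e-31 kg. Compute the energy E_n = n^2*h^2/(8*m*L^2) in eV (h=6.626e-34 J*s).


E = n^2 * h^2 / (8 * m * L^2)
= 4^2 * (6.626e-34)^2 / (8 * 9.109e-31 * (0.54e-9)^2)
= 16 * 4.3904e-67 / (8 * 9.109e-31 * 2.9160e-19)
= 3.3058e-18 J
= 20.6354 eV

20.6354


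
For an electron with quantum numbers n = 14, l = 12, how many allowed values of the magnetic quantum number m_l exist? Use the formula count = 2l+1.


m_l ranges from -l to +l in integer steps
So m_l goes from -12 to +12
Count = 2l + 1 = 2*12 + 1
= 25

25


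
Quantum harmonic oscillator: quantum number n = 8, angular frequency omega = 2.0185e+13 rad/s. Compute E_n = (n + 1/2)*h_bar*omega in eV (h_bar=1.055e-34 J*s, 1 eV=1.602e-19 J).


E = (n + 1/2) * h_bar * omega
= (8 + 0.5) * 1.055e-34 * 2.0185e+13
= 8.5 * 2.1295e-21
= 1.8101e-20 J
= 0.113 eV

0.113


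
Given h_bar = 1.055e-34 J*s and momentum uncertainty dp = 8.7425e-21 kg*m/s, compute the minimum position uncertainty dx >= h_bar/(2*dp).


dx = h_bar / (2 * dp)
= 1.055e-34 / (2 * 8.7425e-21)
= 1.055e-34 / 1.7485e-20
= 6.0337e-15 m

6.0337e-15


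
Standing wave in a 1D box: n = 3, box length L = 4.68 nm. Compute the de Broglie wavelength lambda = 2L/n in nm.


lambda = 2L / n
= 2 * 4.68 / 3
= 9.36 / 3
= 3.12 nm

3.12


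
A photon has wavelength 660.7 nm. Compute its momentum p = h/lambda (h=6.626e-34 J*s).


p = h / lambda
= 6.626e-34 / (660.7e-9)
= 6.626e-34 / 6.6070e-07
= 1.0029e-27 kg*m/s

1.0029e-27


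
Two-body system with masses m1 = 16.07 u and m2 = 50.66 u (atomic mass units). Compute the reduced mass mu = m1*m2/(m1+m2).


mu = m1 * m2 / (m1 + m2)
= 16.07 * 50.66 / (16.07 + 50.66)
= 814.1062 / 66.73
= 12.2 u

12.2


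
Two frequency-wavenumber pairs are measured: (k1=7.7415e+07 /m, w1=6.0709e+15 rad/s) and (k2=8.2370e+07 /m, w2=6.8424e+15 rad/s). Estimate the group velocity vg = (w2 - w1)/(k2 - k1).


vg = (w2 - w1) / (k2 - k1)
= (6.8424e+15 - 6.0709e+15) / (8.2370e+07 - 7.7415e+07)
= 7.7150e+14 / 4.9550e+06
= 1.5570e+08 m/s

1.5570e+08


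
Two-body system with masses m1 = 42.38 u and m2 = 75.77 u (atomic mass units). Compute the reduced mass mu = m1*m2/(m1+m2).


mu = m1 * m2 / (m1 + m2)
= 42.38 * 75.77 / (42.38 + 75.77)
= 3211.1326 / 118.15
= 27.1784 u

27.1784


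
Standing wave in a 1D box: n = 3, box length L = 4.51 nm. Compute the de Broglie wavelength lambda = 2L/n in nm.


lambda = 2L / n
= 2 * 4.51 / 3
= 9.02 / 3
= 3.0067 nm

3.0067


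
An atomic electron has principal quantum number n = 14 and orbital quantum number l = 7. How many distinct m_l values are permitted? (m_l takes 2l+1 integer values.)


m_l ranges from -l to +l in integer steps
So m_l goes from -7 to +7
Count = 2l + 1 = 2*7 + 1
= 15

15


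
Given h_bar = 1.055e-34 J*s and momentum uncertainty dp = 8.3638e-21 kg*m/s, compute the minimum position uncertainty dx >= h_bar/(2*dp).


dx = h_bar / (2 * dp)
= 1.055e-34 / (2 * 8.3638e-21)
= 1.055e-34 / 1.6728e-20
= 6.3069e-15 m

6.3069e-15


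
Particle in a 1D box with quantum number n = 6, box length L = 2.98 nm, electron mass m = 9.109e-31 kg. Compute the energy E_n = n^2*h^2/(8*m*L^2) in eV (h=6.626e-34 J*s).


E = n^2 * h^2 / (8 * m * L^2)
= 6^2 * (6.626e-34)^2 / (8 * 9.109e-31 * (2.98e-9)^2)
= 36 * 4.3904e-67 / (8 * 9.109e-31 * 8.8804e-18)
= 2.4424e-19 J
= 1.5246 eV

1.5246


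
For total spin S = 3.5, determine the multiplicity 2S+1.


Spin multiplicity = 2S + 1
= 2 * 3.5 + 1
= 7.0 + 1
= 8

8


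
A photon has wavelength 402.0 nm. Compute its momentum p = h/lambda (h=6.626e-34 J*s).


p = h / lambda
= 6.626e-34 / (402.0e-9)
= 6.626e-34 / 4.0200e-07
= 1.6483e-27 kg*m/s

1.6483e-27


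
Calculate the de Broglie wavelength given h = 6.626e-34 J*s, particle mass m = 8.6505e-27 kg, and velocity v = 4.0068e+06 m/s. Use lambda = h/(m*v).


lambda = h / (m * v)
= 6.626e-34 / (8.6505e-27 * 4.0068e+06)
= 6.626e-34 / 3.4661e-20
= 1.9117e-14 m

1.9117e-14


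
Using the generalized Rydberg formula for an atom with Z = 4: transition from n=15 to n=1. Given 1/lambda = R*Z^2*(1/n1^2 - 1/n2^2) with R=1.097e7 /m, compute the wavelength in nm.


1/lambda = R * Z^2 * (1/n1^2 - 1/n2^2)
= 1.097e7 * 4^2 * (1/1^2 - 1/15^2)
= 1.097e7 * 16 * (1.0 - 0.004444)
= 1.7474e+08 /m
lambda = 1 / 1.7474e+08
= 5.7228 nm

5.7228


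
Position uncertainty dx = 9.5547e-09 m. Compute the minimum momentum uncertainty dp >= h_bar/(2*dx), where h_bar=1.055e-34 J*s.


dp = h_bar / (2 * dx)
= 1.055e-34 / (2 * 9.5547e-09)
= 1.055e-34 / 1.9109e-08
= 5.5208e-27 kg*m/s

5.5208e-27


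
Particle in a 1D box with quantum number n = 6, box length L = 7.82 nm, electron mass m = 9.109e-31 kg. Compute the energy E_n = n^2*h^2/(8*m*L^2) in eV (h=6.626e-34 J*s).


E = n^2 * h^2 / (8 * m * L^2)
= 6^2 * (6.626e-34)^2 / (8 * 9.109e-31 * (7.82e-9)^2)
= 36 * 4.3904e-67 / (8 * 9.109e-31 * 6.1152e-17)
= 3.5468e-20 J
= 0.2214 eV

0.2214


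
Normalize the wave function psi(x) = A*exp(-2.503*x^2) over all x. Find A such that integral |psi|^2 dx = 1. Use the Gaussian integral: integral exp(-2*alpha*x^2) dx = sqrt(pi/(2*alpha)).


integral |psi|^2 dx = A^2 * sqrt(pi/(2*alpha)) = 1
A^2 = sqrt(2*alpha/pi)
= sqrt(2 * 2.503 / pi)
= 1.262323
A = sqrt(1.262323)
= 1.1235

1.1235


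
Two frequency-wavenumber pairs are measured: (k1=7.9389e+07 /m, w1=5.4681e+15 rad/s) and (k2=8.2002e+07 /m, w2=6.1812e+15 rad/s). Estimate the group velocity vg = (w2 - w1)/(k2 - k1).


vg = (w2 - w1) / (k2 - k1)
= (6.1812e+15 - 5.4681e+15) / (8.2002e+07 - 7.9389e+07)
= 7.1310e+14 / 2.6130e+06
= 2.7290e+08 m/s

2.7290e+08


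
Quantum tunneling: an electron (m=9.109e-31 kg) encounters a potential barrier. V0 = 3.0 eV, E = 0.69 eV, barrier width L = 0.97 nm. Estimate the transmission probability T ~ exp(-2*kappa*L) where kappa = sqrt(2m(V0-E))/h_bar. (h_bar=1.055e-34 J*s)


V0 - E = 2.31 eV = 3.7006e-19 J
kappa = sqrt(2 * m * (V0-E)) / h_bar
= sqrt(2 * 9.109e-31 * 3.7006e-19) / 1.055e-34
= 7.7828e+09 /m
2*kappa*L = 2 * 7.7828e+09 * 0.97e-9
= 15.0986
T = exp(-15.0986) = 2.771779e-07

2.771779e-07


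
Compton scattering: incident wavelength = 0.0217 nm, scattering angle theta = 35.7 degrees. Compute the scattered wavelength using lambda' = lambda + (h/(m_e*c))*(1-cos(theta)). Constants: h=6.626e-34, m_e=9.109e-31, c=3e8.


Compton wavelength: h/(m_e*c) = 2.4247e-12 m
d_lambda = 2.4247e-12 * (1 - cos(35.7 deg))
= 2.4247e-12 * 0.187916
= 4.5564e-13 m = 0.000456 nm
lambda' = 0.0217 + 0.000456
= 0.022156 nm

0.022156


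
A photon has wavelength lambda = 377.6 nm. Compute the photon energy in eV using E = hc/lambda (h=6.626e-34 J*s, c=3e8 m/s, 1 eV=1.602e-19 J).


E = hc / lambda
= (6.626e-34)(3e8) / (377.6e-9)
= 1.9878e-25 / 3.7760e-07
= 5.2643e-19 J
Converting to eV: 5.2643e-19 / 1.602e-19
= 3.2861 eV

3.2861


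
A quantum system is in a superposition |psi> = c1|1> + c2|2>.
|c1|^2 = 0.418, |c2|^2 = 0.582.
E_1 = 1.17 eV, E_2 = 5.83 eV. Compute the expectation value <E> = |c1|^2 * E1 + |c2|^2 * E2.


<E> = |c1|^2 * E1 + |c2|^2 * E2
= 0.418 * 1.17 + 0.582 * 5.83
= 0.4891 + 3.3931
= 3.8821 eV

3.8821


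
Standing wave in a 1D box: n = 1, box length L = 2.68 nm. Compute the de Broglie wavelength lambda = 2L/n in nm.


lambda = 2L / n
= 2 * 2.68 / 1
= 5.36 / 1
= 5.36 nm

5.36


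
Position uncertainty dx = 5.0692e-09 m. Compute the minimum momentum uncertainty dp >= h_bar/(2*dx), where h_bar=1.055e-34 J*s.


dp = h_bar / (2 * dx)
= 1.055e-34 / (2 * 5.0692e-09)
= 1.055e-34 / 1.0138e-08
= 1.0406e-26 kg*m/s

1.0406e-26


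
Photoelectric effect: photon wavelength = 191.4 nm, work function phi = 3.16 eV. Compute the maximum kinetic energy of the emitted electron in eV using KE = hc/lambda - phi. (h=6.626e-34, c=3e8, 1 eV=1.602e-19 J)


E_photon = hc / lambda
= (6.626e-34)(3e8) / (191.4e-9)
= 1.0386e-18 J
= 6.4829 eV
KE = E_photon - phi
= 6.4829 - 3.16
= 3.3229 eV

3.3229


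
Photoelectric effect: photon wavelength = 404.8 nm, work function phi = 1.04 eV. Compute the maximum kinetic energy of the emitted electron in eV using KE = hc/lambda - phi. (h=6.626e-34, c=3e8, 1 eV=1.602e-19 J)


E_photon = hc / lambda
= (6.626e-34)(3e8) / (404.8e-9)
= 4.9106e-19 J
= 3.0653 eV
KE = E_photon - phi
= 3.0653 - 1.04
= 2.0253 eV

2.0253


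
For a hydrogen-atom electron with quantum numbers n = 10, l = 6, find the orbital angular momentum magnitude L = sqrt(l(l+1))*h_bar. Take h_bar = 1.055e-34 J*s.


L = sqrt(l*(l+1)) * h_bar
= sqrt(6 * 7) * 1.055e-34
= sqrt(42) * 1.055e-34
= 6.4807 * 1.055e-34
= 6.8372e-34 J*s

6.8372e-34


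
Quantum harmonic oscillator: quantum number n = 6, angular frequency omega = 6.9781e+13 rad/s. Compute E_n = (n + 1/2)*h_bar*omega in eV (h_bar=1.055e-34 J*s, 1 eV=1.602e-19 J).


E = (n + 1/2) * h_bar * omega
= (6 + 0.5) * 1.055e-34 * 6.9781e+13
= 6.5 * 7.3619e-21
= 4.7852e-20 J
= 0.2987 eV

0.2987


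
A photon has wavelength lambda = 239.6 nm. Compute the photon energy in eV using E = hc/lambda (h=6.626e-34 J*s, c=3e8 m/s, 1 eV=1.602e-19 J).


E = hc / lambda
= (6.626e-34)(3e8) / (239.6e-9)
= 1.9878e-25 / 2.3960e-07
= 8.2963e-19 J
Converting to eV: 8.2963e-19 / 1.602e-19
= 5.1787 eV

5.1787


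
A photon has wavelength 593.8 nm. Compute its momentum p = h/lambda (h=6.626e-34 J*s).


p = h / lambda
= 6.626e-34 / (593.8e-9)
= 6.626e-34 / 5.9380e-07
= 1.1159e-27 kg*m/s

1.1159e-27


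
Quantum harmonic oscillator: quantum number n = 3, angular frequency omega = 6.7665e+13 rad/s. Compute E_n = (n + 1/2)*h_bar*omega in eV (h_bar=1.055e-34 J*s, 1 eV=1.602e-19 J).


E = (n + 1/2) * h_bar * omega
= (3 + 0.5) * 1.055e-34 * 6.7665e+13
= 3.5 * 7.1387e-21
= 2.4985e-20 J
= 0.156 eV

0.156


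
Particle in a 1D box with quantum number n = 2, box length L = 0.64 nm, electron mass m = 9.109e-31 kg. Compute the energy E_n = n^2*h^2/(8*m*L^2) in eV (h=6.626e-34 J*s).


E = n^2 * h^2 / (8 * m * L^2)
= 2^2 * (6.626e-34)^2 / (8 * 9.109e-31 * (0.64e-9)^2)
= 4 * 4.3904e-67 / (8 * 9.109e-31 * 4.0960e-19)
= 5.8836e-19 J
= 3.6727 eV

3.6727


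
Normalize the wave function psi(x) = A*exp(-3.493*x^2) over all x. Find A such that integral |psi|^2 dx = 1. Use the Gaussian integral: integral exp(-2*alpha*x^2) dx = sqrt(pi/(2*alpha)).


integral |psi|^2 dx = A^2 * sqrt(pi/(2*alpha)) = 1
A^2 = sqrt(2*alpha/pi)
= sqrt(2 * 3.493 / pi)
= 1.491212
A = sqrt(1.491212)
= 1.2212

1.2212


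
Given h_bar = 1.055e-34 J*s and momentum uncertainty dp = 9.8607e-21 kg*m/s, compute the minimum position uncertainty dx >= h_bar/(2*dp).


dx = h_bar / (2 * dp)
= 1.055e-34 / (2 * 9.8607e-21)
= 1.055e-34 / 1.9721e-20
= 5.3495e-15 m

5.3495e-15


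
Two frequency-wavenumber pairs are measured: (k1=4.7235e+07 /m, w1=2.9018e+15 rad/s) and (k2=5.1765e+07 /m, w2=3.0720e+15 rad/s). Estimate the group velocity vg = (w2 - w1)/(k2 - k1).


vg = (w2 - w1) / (k2 - k1)
= (3.0720e+15 - 2.9018e+15) / (5.1765e+07 - 4.7235e+07)
= 1.7020e+14 / 4.5300e+06
= 3.7572e+07 m/s

3.7572e+07


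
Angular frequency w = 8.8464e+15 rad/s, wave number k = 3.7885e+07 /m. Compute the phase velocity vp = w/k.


vp = w / k
= 8.8464e+15 / 3.7885e+07
= 2.3351e+08 m/s

2.3351e+08


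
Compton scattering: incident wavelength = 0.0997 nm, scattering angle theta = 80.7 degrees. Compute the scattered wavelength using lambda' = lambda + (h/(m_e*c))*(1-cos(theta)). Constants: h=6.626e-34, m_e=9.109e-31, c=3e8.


Compton wavelength: h/(m_e*c) = 2.4247e-12 m
d_lambda = 2.4247e-12 * (1 - cos(80.7 deg))
= 2.4247e-12 * 0.838396
= 2.0329e-12 m = 0.002033 nm
lambda' = 0.0997 + 0.002033
= 0.101733 nm

0.101733


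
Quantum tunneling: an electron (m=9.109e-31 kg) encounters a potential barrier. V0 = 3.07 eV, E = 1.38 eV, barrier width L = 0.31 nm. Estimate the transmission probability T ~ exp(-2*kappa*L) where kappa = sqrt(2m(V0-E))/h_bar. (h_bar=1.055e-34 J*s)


V0 - E = 1.69 eV = 2.7074e-19 J
kappa = sqrt(2 * m * (V0-E)) / h_bar
= sqrt(2 * 9.109e-31 * 2.7074e-19) / 1.055e-34
= 6.6569e+09 /m
2*kappa*L = 2 * 6.6569e+09 * 0.31e-9
= 4.1273
T = exp(-4.1273) = 1.612664e-02

1.612664e-02


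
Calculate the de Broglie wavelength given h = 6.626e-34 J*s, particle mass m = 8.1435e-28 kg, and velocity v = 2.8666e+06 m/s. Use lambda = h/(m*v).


lambda = h / (m * v)
= 6.626e-34 / (8.1435e-28 * 2.8666e+06)
= 6.626e-34 / 2.3344e-21
= 2.8384e-13 m

2.8384e-13


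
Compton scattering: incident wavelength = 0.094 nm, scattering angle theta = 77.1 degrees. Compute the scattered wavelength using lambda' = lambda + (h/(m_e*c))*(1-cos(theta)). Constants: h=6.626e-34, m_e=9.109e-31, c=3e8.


Compton wavelength: h/(m_e*c) = 2.4247e-12 m
d_lambda = 2.4247e-12 * (1 - cos(77.1 deg))
= 2.4247e-12 * 0.77675
= 1.8834e-12 m = 0.001883 nm
lambda' = 0.094 + 0.001883
= 0.095883 nm

0.095883


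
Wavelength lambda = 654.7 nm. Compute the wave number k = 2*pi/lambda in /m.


k = 2 * pi / lambda
= 6.2832 / (654.7e-9)
= 6.2832 / 6.5470e-07
= 9.5970e+06 /m

9.5970e+06


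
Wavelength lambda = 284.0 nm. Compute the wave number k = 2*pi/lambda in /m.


k = 2 * pi / lambda
= 6.2832 / (284.0e-9)
= 6.2832 / 2.8400e-07
= 2.2124e+07 /m

2.2124e+07


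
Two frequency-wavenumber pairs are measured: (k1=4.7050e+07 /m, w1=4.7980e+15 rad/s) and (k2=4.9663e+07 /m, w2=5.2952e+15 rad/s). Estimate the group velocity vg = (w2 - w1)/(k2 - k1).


vg = (w2 - w1) / (k2 - k1)
= (5.2952e+15 - 4.7980e+15) / (4.9663e+07 - 4.7050e+07)
= 4.9720e+14 / 2.6130e+06
= 1.9028e+08 m/s

1.9028e+08


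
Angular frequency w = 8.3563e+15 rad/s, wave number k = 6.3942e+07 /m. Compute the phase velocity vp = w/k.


vp = w / k
= 8.3563e+15 / 6.3942e+07
= 1.3069e+08 m/s

1.3069e+08


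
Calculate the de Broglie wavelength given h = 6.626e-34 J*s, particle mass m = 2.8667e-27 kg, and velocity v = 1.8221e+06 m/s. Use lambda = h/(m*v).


lambda = h / (m * v)
= 6.626e-34 / (2.8667e-27 * 1.8221e+06)
= 6.626e-34 / 5.2234e-21
= 1.2685e-13 m

1.2685e-13


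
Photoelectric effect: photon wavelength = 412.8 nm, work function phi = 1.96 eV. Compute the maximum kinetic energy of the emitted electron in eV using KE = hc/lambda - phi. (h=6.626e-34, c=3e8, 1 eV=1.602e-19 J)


E_photon = hc / lambda
= (6.626e-34)(3e8) / (412.8e-9)
= 4.8154e-19 J
= 3.0059 eV
KE = E_photon - phi
= 3.0059 - 1.96
= 1.0459 eV

1.0459


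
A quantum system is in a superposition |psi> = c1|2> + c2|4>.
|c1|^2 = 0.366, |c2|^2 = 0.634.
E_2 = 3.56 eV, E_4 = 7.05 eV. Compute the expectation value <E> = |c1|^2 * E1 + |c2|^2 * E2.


<E> = |c1|^2 * E1 + |c2|^2 * E2
= 0.366 * 3.56 + 0.634 * 7.05
= 1.303 + 4.4697
= 5.7727 eV

5.7727


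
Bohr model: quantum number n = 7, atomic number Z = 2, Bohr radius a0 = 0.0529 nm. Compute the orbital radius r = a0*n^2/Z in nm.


r = a0 * n^2 / Z
= 0.0529 * 7^2 / 2
= 0.0529 * 49 / 2
= 1.2961 nm

1.2961


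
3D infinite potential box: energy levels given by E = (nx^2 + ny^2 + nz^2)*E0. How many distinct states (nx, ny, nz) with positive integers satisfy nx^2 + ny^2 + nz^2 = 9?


Enumerate all (nx, ny, nz) with nx^2 + ny^2 + nz^2 = 9:
(1,2,2)
(2,1,2)
(2,2,1)
Total degeneracy = 3

3


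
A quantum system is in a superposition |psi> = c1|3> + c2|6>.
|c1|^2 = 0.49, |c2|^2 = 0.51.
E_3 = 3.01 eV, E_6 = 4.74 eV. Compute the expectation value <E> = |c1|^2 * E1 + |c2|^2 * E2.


<E> = |c1|^2 * E1 + |c2|^2 * E2
= 0.49 * 3.01 + 0.51 * 4.74
= 1.4749 + 2.4174
= 3.8923 eV

3.8923


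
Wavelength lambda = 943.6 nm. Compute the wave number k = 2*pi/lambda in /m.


k = 2 * pi / lambda
= 6.2832 / (943.6e-9)
= 6.2832 / 9.4360e-07
= 6.6587e+06 /m

6.6587e+06


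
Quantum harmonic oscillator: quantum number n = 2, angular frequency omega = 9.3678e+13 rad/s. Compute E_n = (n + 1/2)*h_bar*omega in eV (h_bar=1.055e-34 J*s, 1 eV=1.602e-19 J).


E = (n + 1/2) * h_bar * omega
= (2 + 0.5) * 1.055e-34 * 9.3678e+13
= 2.5 * 9.8830e-21
= 2.4708e-20 J
= 0.1542 eV

0.1542


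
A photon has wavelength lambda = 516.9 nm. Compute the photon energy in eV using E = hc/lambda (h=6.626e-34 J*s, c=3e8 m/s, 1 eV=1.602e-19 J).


E = hc / lambda
= (6.626e-34)(3e8) / (516.9e-9)
= 1.9878e-25 / 5.1690e-07
= 3.8456e-19 J
Converting to eV: 3.8456e-19 / 1.602e-19
= 2.4005 eV

2.4005


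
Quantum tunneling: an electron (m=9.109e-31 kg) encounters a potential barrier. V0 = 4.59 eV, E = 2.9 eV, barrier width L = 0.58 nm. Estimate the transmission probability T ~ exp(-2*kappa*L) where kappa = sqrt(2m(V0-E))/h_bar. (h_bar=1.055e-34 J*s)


V0 - E = 1.69 eV = 2.7074e-19 J
kappa = sqrt(2 * m * (V0-E)) / h_bar
= sqrt(2 * 9.109e-31 * 2.7074e-19) / 1.055e-34
= 6.6569e+09 /m
2*kappa*L = 2 * 6.6569e+09 * 0.58e-9
= 7.722
T = exp(-7.722) = 4.429683e-04

4.429683e-04
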